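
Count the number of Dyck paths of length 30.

Paths of 15 up- and 15 down-steps that never dip below the axis are Dyck paths; their count is C_15.
C_15 = C(30,15)/16 = 155117520/16 = 9694845.

9694845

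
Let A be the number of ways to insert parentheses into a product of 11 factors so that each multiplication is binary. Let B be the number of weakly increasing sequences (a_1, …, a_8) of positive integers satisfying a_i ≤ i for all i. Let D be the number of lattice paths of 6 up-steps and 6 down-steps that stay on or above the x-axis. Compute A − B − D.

Bracketing 11 factors into binary products is counted by C_{11−1} = C_10. So A = C_10 = 16796.
Such sub-staircase sequences of length n are counted by C_n; here n = 8. So B = C_8 = 1430.
Dyck paths of semilength n (length 2n) are counted by C_n; here n = 6. So D = C_6 = 132.
A − B − D = 16796 − 1430 − 132 = 15234.

15234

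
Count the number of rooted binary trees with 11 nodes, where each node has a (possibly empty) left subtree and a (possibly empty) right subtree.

Binary trees (left/right distinguished) on n nodes are counted by C_n; here n = 11.
C_11 = C(22,11)/12 = 705432/12 = 58786.

58786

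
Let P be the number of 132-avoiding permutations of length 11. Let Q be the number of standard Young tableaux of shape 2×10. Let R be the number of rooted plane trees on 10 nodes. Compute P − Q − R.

For any fixed pattern of length 3, the pattern-avoiding permutations of [11] number C_11. So P = C_11 = 58786.
By the hook-length formula (or a Dyck-path bijection), SYT of shape 2×10 number C_10. So Q = C_10 = 16796.
Rooted ordered (plane) trees on m nodes have m−1 edges and are counted by C_{m−1}; m = 10 gives C_9. So R = C_9 = 4862.
P − Q − R = 58786 − 16796 − 4862 = 37128.

37128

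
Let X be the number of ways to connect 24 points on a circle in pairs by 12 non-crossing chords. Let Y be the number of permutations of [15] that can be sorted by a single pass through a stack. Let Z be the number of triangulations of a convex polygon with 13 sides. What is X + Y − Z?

9844071

Non-crossing perfect matchings of 2n points on a circle are counted by C_n; with 24 points, n = 12. So X = C_12 = 208012.
Stack-sortable permutations are exactly the 231-avoiding ones, counted by C_n; here n = 15. So Y = C_15 = 9694845.
The number of triangulations of a 13-gon is the Catalan number C_11 (index = sides − 2). So Z = C_11 = 58786.
X + Y − Z = 208012 + 9694845 − 58786 = 9844071.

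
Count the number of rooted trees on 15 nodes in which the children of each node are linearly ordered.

A rooted plane tree on 15 nodes has 14 edges, and such trees are counted by C_14.
C_14 = C_13 · 2(2·13+1)/(13+2) = 742900 · 54/15 = 2674440.

2674440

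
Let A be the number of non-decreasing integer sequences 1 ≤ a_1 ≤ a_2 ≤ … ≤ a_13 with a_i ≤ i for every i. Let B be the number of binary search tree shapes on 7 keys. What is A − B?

742471

Such sub-staircase sequences of length n are counted by C_n; here n = 13. So A = C_13 = 742900.
Rooted binary trees with 7 nodes (each child slot possibly empty) number C_7. So B = C_7 = 429.
A − B = 742900 − 429 = 742471.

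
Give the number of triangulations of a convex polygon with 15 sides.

A convex 15-gon is triangulated into 13 triangles, and the number of such triangulations is the Catalan number C_{15−2} = C_13.
C_13 = 742900.

742900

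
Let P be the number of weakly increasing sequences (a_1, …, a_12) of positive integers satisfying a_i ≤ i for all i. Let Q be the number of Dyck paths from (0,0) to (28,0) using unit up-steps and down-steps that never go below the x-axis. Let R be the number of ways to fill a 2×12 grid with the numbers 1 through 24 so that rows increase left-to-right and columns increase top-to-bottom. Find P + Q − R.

2674440

Such sub-staircase sequences of length n are counted by C_n; here n = 12. So P = C_12 = 208012.
Paths of 14 up- and 14 down-steps that never dip below the axis are Dyck paths; their count is C_14. So Q = C_14 = 2674440.
Standard Young tableaux of shape 2×n are counted by C_n; here n = 12. So R = C_12 = 208012.
P + Q − R = 208012 + 2674440 − 208012 = 2674440.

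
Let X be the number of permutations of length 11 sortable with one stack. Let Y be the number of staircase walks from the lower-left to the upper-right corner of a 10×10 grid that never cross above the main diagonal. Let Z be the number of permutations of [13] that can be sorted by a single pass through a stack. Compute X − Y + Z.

Stack-sortable permutations are exactly the 231-avoiding ones, counted by C_n; here n = 11. So X = C_11 = 58786.
Sub-diagonal monotone paths from (0,0) to (10,10) biject with Dyck paths of semilength 10, giving C_10. So Y = C_10 = 16796.
Stack-sortable permutations are exactly the 231-avoiding ones, counted by C_n; here n = 13. So Z = C_13 = 742900.
X − Y + Z = 58786 − 16796 + 742900 = 784890.

784890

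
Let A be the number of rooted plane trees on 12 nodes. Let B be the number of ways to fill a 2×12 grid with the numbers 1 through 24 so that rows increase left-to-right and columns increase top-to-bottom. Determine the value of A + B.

266798

A rooted plane tree on 12 nodes has 11 edges, and such trees are counted by C_11. So A = C_11 = 58786.
By the hook-length formula (or a Dyck-path bijection), SYT of shape 2×12 number C_12. So B = C_12 = 208012.
A + B = 58786 + 208012 = 266798.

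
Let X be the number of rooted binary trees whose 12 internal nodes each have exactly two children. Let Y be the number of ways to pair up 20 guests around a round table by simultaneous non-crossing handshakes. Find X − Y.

191216

The number of full binary trees on 12 internal nodes is the Catalan number C_12. So X = C_12 = 208012.
Non-crossing handshake pairings of 2n people are counted by C_n; 20 people gives n = 10. So Y = C_10 = 16796.
X − Y = 208012 − 16796 = 191216.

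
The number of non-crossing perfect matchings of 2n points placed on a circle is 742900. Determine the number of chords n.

13

Non-crossing pairings of 2n points on a circle are counted by C_n. Since C_13 = 742900, the index is 13.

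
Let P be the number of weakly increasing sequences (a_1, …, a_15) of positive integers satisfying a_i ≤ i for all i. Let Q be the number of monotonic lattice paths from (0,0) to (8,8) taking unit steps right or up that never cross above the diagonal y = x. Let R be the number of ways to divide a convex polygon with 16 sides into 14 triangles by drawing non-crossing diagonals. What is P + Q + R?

12370715

Such sub-staircase sequences of length n are counted by C_n; here n = 15. So P = C_15 = 9694845.
Monotone paths in an n×n grid that stay weakly below the diagonal are counted by C_n; here n = 8. So Q = C_8 = 1430.
The number of triangulations of a 16-gon is the Catalan number C_14 (index = sides − 2). So R = C_14 = 2674440.
P + Q + R = 9694845 + 1430 + 2674440 = 12370715.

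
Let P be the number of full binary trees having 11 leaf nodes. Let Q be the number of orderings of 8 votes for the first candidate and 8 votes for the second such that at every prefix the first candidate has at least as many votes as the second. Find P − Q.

A full binary tree with L leaves has L−1 internal nodes and is counted by C_{L−1}; L = 11 gives C_10. So P = C_10 = 16796.
Reading a vote for the leader as '(' and for the other as ')' turns such a sequence into a balanced string of 8 pairs, so the count is C_8. So Q = C_8 = 1430.
P − Q = 16796 − 1430 = 15366.

15366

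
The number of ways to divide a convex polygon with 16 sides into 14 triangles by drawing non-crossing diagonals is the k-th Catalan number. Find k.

14

A convex 16-gon is triangulated into 14 triangles, and the number of such triangulations is the Catalan number C_{16−2} = C_14.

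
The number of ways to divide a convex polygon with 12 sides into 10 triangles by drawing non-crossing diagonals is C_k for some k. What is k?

Triangulations of a convex m-gon are counted by C_{m−2}; with m = 12 this is C_10.

10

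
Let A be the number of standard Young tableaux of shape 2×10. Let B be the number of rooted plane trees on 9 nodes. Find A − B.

15366

Standard Young tableaux of shape 2×n are counted by C_n; here n = 10. So A = C_10 = 16796.
A rooted plane tree on 9 nodes has 8 edges, and such trees are counted by C_8. So B = C_8 = 1430.
A − B = 16796 − 1430 = 15366.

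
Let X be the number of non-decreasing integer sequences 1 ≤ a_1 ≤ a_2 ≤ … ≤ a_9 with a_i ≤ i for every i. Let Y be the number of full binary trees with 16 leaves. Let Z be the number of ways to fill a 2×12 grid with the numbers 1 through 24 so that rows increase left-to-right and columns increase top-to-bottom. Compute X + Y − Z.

9491695

Such sub-staircase sequences of length n are counted by C_n; here n = 9. So X = C_9 = 4862.
A full binary tree with L leaves has L−1 internal nodes and is counted by C_{L−1}; L = 16 gives C_15. So Y = C_15 = 9694845.
Standard Young tableaux of shape 2×n are counted by C_n; here n = 12. So Z = C_12 = 208012.
X + Y − Z = 4862 + 9694845 − 208012 = 9491695.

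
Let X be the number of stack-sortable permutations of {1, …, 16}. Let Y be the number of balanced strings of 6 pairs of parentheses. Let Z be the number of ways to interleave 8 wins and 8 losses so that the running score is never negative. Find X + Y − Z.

By Knuth's characterisation, the stack-sortable permutations of length 16 are the 231-avoiders, numbering C_16. So X = C_16 = 35357670.
With 6 pairs the number of balanced bracket strings is the Catalan number C_6. So Y = C_6 = 132.
Ballot sequences with n votes each where one side never trails are Dyck words, counted by C_n; here n = 8. So Z = C_8 = 1430.
X + Y − Z = 35357670 + 132 − 1430 = 35356372.

35356372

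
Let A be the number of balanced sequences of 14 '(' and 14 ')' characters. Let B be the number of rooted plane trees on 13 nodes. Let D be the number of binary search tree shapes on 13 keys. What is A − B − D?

1723528

With 14 pairs the number of balanced bracket strings is the Catalan number C_14. So A = C_14 = 2674440.
A rooted plane tree on 13 nodes has 12 edges, and such trees are counted by C_12. So B = C_12 = 208012.
Rooted binary trees with 13 nodes (each child slot possibly empty) number C_13. So D = C_13 = 742900.
A − B − D = 2674440 − 208012 − 742900 = 1723528.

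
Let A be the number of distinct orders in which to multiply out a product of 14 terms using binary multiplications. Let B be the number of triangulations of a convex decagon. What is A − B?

741470

Ways to associate a product of 14 factors correspond to binary trees on 14 leaves, so the count is C_13. So A = C_13 = 742900.
The number of triangulations of a 10-gon is the Catalan number C_8 (index = sides − 2). So B = C_8 = 1430.
A − B = 742900 − 1430 = 741470.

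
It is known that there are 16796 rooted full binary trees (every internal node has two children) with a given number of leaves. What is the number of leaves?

11

Full binary trees with L leaves are counted by C_{L−1}. The Catalan number equal to 16796 is C_10.
So the index is 10, and the number of leaves is 10 + 1 = 11.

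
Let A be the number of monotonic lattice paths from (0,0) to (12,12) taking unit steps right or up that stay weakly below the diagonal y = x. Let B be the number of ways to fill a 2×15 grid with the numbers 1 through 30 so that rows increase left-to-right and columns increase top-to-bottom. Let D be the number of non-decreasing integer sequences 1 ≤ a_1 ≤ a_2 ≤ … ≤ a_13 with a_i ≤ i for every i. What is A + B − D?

9159957

Sub-diagonal monotone paths from (0,0) to (12,12) biject with Dyck paths of semilength 12, giving C_12. So A = C_12 = 208012.
Standard Young tableaux of shape 2×n are counted by C_n; here n = 15. So B = C_15 = 9694845.
Weakly increasing sequences with a_i ≤ i biject with Dyck paths of semilength 13, so there are C_13. So D = C_13 = 742900.
A + B − D = 208012 + 9694845 − 742900 = 9159957.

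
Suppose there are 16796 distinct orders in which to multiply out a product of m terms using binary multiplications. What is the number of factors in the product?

11

Parenthesizations of m factors are counted by C_{m−1}. The Catalan number equal to 16796 is C_10.
So the index is 10, and the number of factors is 10 + 1 = 11.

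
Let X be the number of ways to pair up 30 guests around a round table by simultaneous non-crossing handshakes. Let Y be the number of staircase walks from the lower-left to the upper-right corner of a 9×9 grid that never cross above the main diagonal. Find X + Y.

9699707

With 30 = 2·15 people, non-crossing handshake pairings are non-crossing perfect matchings on a circle, counted by C_15. So X = C_15 = 9694845.
Monotone paths in an n×n grid that stay weakly below the diagonal are counted by C_n; here n = 9. So Y = C_9 = 4862.
X + Y = 9694845 + 4862 = 9699707.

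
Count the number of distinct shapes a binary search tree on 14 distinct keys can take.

Rooted binary trees with 14 nodes (each child slot possibly empty) number C_14.
C_14 = 2674440.

2674440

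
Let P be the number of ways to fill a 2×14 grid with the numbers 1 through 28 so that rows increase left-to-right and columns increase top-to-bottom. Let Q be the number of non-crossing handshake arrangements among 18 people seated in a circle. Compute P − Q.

Standard Young tableaux of shape 2×n are counted by C_n; here n = 14. So P = C_14 = 2674440.
Non-crossing handshake pairings of 2n people are counted by C_n; 18 people gives n = 9. So Q = C_9 = 4862.
P − Q = 2674440 − 4862 = 2669578.

2669578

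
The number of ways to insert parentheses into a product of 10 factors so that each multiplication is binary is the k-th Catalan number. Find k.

9

Parenthesizations of m factors correspond to full binary trees with m leaves, counted by C_{m−1}; m = 10 gives C_9.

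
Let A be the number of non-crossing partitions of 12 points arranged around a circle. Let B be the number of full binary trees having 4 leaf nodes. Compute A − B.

Non-crossing partitions of an n-element set are counted by C_n; here n = 12. So A = C_12 = 208012.
Full binary trees with 4 leaves have 4−1 = 3 internal nodes, so there are C_3 of them. So B = C_3 = 5.
A − B = 208012 − 5 = 208007.

208007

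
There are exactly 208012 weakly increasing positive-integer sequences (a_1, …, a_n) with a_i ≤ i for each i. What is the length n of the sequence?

Such sub-staircase sequences of length n are counted by C_n. Since C_12 = 208012, the index is 12.

12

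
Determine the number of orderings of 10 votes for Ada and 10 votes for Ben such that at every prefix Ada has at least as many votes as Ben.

16796

Ballot sequences with n votes each where one side never trails are Dyck words, counted by C_n; here n = 10.
C_10 = 16796.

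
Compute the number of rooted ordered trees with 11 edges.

58786

Rooted ordered trees with n edges are counted by C_n; here n = 11.
C_11 = 58786.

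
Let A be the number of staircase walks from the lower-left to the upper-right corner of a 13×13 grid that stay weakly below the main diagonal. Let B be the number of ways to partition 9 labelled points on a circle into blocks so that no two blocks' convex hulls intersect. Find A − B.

738038

Sub-diagonal monotone paths from (0,0) to (13,13) biject with Dyck paths of semilength 13, giving C_13. So A = C_13 = 742900.
Non-crossing partitions of an n-element set are counted by C_n; here n = 9. So B = C_9 = 4862.
A − B = 742900 − 4862 = 738038.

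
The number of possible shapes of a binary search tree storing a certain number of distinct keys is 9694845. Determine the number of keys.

Binary search tree shapes on n keys are counted by C_n; 9694845 = C_15.

15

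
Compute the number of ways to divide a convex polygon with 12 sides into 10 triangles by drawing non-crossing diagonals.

Triangulations of a convex m-gon are counted by C_{m−2}; with m = 12 this is C_10.
C_10 = C(20,10)/11 = 184756/11 = 16796.

16796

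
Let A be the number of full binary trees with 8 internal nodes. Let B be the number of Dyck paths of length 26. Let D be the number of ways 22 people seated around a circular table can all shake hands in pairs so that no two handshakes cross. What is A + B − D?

685544

Full binary trees with n internal nodes are counted by C_n; here n = 8. So A = C_8 = 1430.
Paths of 13 up- and 13 down-steps that never dip below the axis are Dyck paths; their count is C_13. So B = C_13 = 742900.
Non-crossing handshake pairings of 2n people are counted by C_n; 22 people gives n = 11. So D = C_11 = 58786.
A + B − D = 1430 + 742900 − 58786 = 685544.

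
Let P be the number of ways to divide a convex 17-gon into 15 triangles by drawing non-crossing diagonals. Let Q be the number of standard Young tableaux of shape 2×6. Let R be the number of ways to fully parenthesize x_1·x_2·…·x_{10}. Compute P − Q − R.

9689851

Triangulations of a convex m-gon are counted by C_{m−2}; with m = 17 this is C_15. So P = C_15 = 9694845.
By the hook-length formula (or a Dyck-path bijection), SYT of shape 2×6 number C_6. So Q = C_6 = 132.
Ways to associate a product of 10 factors correspond to binary trees on 10 leaves, so the count is C_9. So R = C_9 = 4862.
P − Q − R = 9694845 − 132 − 4862 = 9689851.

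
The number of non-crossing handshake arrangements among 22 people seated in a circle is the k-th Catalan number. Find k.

11

Non-crossing handshake pairings of 2n people are counted by C_n; 22 people gives n = 11.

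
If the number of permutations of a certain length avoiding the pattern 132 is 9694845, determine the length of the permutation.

15

Permutations of [n] avoiding a fixed length-3 pattern are counted by C_n, and C_15 = 9694845.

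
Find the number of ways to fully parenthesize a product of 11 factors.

Parenthesizations of m factors correspond to full binary trees with m leaves, counted by C_{m−1}; m = 11 gives C_10.
C_10 = C(20,10)/11 = 184756/11 = 16796.

16796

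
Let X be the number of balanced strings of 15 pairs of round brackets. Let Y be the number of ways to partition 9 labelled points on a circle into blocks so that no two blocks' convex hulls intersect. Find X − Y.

With 15 pairs the number of balanced bracket strings is the Catalan number C_15. So X = C_15 = 9694845.
Non-crossing partitions of an n-element set are counted by C_n; here n = 9. So Y = C_9 = 4862.
X − Y = 9694845 − 4862 = 9689983.

9689983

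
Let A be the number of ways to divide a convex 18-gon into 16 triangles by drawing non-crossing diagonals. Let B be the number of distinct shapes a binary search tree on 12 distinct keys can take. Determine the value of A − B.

The number of triangulations of an 18-gon is the Catalan number C_16 (index = sides − 2). So A = C_16 = 35357670.
Binary trees (left/right distinguished) on n nodes are counted by C_n; here n = 12. So B = C_12 = 208012.
A − B = 35357670 − 208012 = 35149658.

35149658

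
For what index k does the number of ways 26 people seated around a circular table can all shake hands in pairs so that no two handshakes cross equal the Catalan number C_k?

Non-crossing handshake pairings of 2n people are counted by C_n; 26 people gives n = 13.

13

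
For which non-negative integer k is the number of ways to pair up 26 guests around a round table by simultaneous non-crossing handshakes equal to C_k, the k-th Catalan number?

Non-crossing handshake pairings of 2n people are counted by C_n; 26 people gives n = 13.

13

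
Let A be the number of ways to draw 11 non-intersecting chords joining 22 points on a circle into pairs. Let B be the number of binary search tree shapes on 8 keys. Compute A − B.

57356

Pairing 22 circle points by 11 non-crossing chords gives C_11 matchings. So A = C_11 = 58786.
Binary trees (left/right distinguished) on n nodes are counted by C_n; here n = 8. So B = C_8 = 1430.
A − B = 58786 − 1430 = 57356.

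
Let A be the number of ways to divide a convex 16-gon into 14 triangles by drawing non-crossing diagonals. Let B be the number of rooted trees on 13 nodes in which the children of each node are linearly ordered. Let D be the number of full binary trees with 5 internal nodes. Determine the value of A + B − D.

2882410

The number of triangulations of a 16-gon is the Catalan number C_14 (index = sides − 2). So A = C_14 = 2674440.
Rooted ordered (plane) trees on m nodes have m−1 edges and are counted by C_{m−1}; m = 13 gives C_12. So B = C_12 = 208012.
Full binary trees with n internal nodes are counted by C_n; here n = 5. So D = C_5 = 42.
A + B − D = 2674440 + 208012 − 42 = 2882410.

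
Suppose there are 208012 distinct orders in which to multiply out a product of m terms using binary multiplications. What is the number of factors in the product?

13

Parenthesizations of m factors are counted by C_{m−1}. Since C_12 = 208012, the index is 12.
So the index is 12, and the number of factors is 12 + 1 = 13.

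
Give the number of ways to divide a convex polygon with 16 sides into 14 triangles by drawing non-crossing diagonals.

2674440

A convex 16-gon is triangulated into 14 triangles, and the number of such triangulations is the Catalan number C_{16−2} = C_14.
C_14 = C(28,14)/15 = 40116600/15 = 2674440.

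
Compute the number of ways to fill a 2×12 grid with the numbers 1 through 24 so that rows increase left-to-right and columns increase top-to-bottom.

By the hook-length formula (or a Dyck-path bijection), SYT of shape 2×12 number C_12.
C_12 = C(24,12)/13 = 2704156/13 = 208012.

208012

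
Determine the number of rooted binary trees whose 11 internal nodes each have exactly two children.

58786

Full binary trees with n internal nodes are counted by C_n; here n = 11.
C_11 = C(22,11)/12 = 705432/12 = 58786.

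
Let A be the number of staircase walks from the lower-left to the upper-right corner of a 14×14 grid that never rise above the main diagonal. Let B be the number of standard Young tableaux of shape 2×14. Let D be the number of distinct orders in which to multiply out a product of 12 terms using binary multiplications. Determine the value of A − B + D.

58786

Sub-diagonal monotone paths from (0,0) to (14,14) biject with Dyck paths of semilength 14, giving C_14. So A = C_14 = 2674440.
Standard Young tableaux of shape 2×n are counted by C_n; here n = 14. So B = C_14 = 2674440.
Parenthesizations of m factors correspond to full binary trees with m leaves, counted by C_{m−1}; m = 12 gives C_11. So D = C_11 = 58786.
A − B + D = 2674440 − 2674440 + 58786 = 58786.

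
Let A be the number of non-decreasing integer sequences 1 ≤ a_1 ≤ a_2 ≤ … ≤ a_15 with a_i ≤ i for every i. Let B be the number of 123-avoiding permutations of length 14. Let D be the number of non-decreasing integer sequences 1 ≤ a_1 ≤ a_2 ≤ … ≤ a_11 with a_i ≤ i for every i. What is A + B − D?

Such sub-staircase sequences of length n are counted by C_n; here n = 15. So A = C_15 = 9694845.
Permutations of [n] avoiding any single length-3 pattern are counted by C_n; here n = 14. So B = C_14 = 2674440.
Weakly increasing sequences with a_i ≤ i biject with Dyck paths of semilength 11, so there are C_11. So D = C_11 = 58786.
A + B − D = 9694845 + 2674440 − 58786 = 12310499.

12310499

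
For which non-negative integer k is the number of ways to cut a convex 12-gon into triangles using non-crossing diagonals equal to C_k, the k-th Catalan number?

10

A convex 12-gon is triangulated into 10 triangles, and the number of such triangulations is the Catalan number C_{12−2} = C_10.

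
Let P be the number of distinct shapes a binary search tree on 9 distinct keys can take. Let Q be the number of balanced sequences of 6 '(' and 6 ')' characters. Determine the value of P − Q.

There are C_n binary search tree shapes on n keys; with n = 9 that is C_9. So P = C_9 = 4862.
Balanced strings of n pairs of brackets are counted by C_n; here n = 6. So Q = C_6 = 132.
P − Q = 4862 − 132 = 4730.

4730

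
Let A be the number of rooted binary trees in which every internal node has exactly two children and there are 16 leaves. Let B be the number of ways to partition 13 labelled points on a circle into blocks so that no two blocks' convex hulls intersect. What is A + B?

Full binary trees with 16 leaves have 16−1 = 15 internal nodes, so there are C_15 of them. So A = C_15 = 9694845.
Non-crossing partitions of an n-element set are counted by C_n; here n = 13. So B = C_13 = 742900.
A + B = 9694845 + 742900 = 10437745.

10437745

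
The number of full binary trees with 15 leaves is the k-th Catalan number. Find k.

Full binary trees with 15 leaves have 15−1 = 14 internal nodes, so there are C_14 of them.

14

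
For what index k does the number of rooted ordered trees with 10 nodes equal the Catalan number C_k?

A rooted plane tree on 10 nodes has 9 edges, and such trees are counted by C_9.

9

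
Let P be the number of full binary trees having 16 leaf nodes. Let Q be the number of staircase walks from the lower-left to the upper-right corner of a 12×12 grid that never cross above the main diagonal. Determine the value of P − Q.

A full binary tree with L leaves has L−1 internal nodes and is counted by C_{L−1}; L = 16 gives C_15. So P = C_15 = 9694845.
Sub-diagonal monotone paths from (0,0) to (12,12) biject with Dyck paths of semilength 12, giving C_12. So Q = C_12 = 208012.
P − Q = 9694845 − 208012 = 9486833.

9486833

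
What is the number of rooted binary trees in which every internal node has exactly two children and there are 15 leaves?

Full binary trees with 15 leaves have 15−1 = 14 internal nodes, so there are C_14 of them.
C_14 = C(28,14)/15 = 40116600/15 = 2674440.

2674440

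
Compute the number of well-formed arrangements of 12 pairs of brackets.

A balanced arrangement of 12 bracket pairs is a Dyck word of semilength 12, so the count is C_12.
C_12 = C(24,12)/13 = 2704156/13 = 208012.

208012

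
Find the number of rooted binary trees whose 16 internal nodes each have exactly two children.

Full binary trees with n internal nodes are counted by C_n; here n = 16.
C_16 = C_15 · 2(2·15+1)/(15+2) = 9694845 · 62/17 = 35357670.

35357670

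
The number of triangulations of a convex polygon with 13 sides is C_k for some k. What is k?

Triangulations of a convex m-gon are counted by C_{m−2}; with m = 13 this is C_11.

11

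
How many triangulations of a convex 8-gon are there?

132

The number of triangulations of an 8-gon is the Catalan number C_6 (index = sides − 2).
C_6 = C(12,6)/7 = 924/7 = 132.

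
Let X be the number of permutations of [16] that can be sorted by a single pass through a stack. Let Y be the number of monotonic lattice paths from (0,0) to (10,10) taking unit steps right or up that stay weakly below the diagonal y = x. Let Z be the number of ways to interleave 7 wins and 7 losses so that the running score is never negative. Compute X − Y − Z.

By Knuth's characterisation, the stack-sortable permutations of length 16 are the 231-avoiders, numbering C_16. So X = C_16 = 35357670.
Monotone paths in an n×n grid that stay weakly below the diagonal are counted by C_n; here n = 10. So Y = C_10 = 16796.
Ballot sequences with n votes each where one side never trails are Dyck words, counted by C_n; here n = 7. So Z = C_7 = 429.
X − Y − Z = 35357670 − 16796 − 429 = 35340445.

35340445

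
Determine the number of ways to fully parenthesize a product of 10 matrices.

Parenthesizations of m factors correspond to full binary trees with m leaves, counted by C_{m−1}; m = 10 gives C_9.
C_9 = 4862.

4862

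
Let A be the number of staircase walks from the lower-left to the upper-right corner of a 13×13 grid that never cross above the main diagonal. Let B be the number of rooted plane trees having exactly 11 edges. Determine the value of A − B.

684114

Sub-diagonal monotone paths from (0,0) to (13,13) biject with Dyck paths of semilength 13, giving C_13. So A = C_13 = 742900.
Rooted ordered trees with n edges are counted by C_n; here n = 11. So B = C_11 = 58786.
A − B = 742900 − 58786 = 684114.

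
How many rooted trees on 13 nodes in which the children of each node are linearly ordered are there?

208012

Rooted ordered (plane) trees on m nodes have m−1 edges and are counted by C_{m−1}; m = 13 gives C_12.
C_12 = C(24,12)/13 = 2704156/13 = 208012.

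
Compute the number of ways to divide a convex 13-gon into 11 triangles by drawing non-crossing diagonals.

Triangulations of a convex m-gon are counted by C_{m−2}; with m = 13 this is C_11.
C_11 = 58786.

58786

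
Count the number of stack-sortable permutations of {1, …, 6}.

132

By Knuth's characterisation, the stack-sortable permutations of length 6 are the 231-avoiders, numbering C_6.
C_6 = 132.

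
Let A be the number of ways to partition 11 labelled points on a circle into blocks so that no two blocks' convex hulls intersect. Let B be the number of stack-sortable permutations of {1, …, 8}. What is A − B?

57356

Non-crossing partitions of an n-element set are counted by C_n; here n = 11. So A = C_11 = 58786.
Stack-sortable permutations are exactly the 231-avoiding ones, counted by C_n; here n = 8. So B = C_8 = 1430.
A − B = 58786 − 1430 = 57356.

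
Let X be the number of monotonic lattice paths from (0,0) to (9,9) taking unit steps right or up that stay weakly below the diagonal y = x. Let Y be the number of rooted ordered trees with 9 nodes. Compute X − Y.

3432

Sub-diagonal monotone paths from (0,0) to (9,9) biject with Dyck paths of semilength 9, giving C_9. So X = C_9 = 4862.
A rooted plane tree on 9 nodes has 8 edges, and such trees are counted by C_8. So Y = C_8 = 1430.
X − Y = 4862 − 1430 = 3432.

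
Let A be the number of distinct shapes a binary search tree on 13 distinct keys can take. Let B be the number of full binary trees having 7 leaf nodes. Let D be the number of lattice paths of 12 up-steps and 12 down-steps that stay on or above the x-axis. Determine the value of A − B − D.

Binary trees (left/right distinguished) on n nodes are counted by C_n; here n = 13. So A = C_13 = 742900.
Full binary trees with 7 leaves have 7−1 = 6 internal nodes, so there are C_6 of them. So B = C_6 = 132.
Paths of 12 up- and 12 down-steps that never dip below the axis are Dyck paths; their count is C_12. So D = C_12 = 208012.
A − B − D = 742900 − 132 − 208012 = 534756.

534756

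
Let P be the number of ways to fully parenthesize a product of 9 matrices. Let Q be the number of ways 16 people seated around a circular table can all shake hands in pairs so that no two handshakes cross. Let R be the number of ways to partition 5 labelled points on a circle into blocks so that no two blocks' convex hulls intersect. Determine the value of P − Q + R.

42

Bracketing 9 factors into binary products is counted by C_{9−1} = C_8. So P = C_8 = 1430.
Non-crossing handshake pairings of 2n people are counted by C_n; 16 people gives n = 8. So Q = C_8 = 1430.
The non-crossing partitions of [5] form a lattice of size C_5. So R = C_5 = 42.
P − Q + R = 1430 − 1430 + 42 = 42.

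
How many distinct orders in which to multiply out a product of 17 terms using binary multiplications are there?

Parenthesizations of m factors correspond to full binary trees with m leaves, counted by C_{m−1}; m = 17 gives C_16.
C_16 = C(32,16)/17 = 601080390/17 = 35357670.

35357670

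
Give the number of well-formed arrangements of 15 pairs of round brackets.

9694845

A balanced arrangement of 15 bracket pairs is a Dyck word of semilength 15, so the count is C_15.
C_15 = 9694845.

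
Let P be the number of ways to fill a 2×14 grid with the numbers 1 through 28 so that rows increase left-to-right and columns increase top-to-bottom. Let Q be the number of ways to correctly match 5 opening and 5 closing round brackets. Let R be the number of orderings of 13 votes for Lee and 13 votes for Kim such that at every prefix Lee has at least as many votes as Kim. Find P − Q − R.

1931498

By the hook-length formula (or a Dyck-path bijection), SYT of shape 2×14 number C_14. So P = C_14 = 2674440.
Balanced strings of n pairs of brackets are counted by C_n; here n = 5. So Q = C_5 = 42.
Ballot sequences with n votes each where one side never trails are Dyck words, counted by C_n; here n = 13. So R = C_13 = 742900.
P − Q − R = 2674440 − 42 − 742900 = 1931498.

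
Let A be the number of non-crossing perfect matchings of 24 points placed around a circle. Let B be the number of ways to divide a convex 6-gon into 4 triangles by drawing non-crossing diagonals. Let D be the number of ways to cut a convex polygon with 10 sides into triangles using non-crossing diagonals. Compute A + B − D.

206596

Non-crossing perfect matchings of 2n points on a circle are counted by C_n; with 24 points, n = 12. So A = C_12 = 208012.
The number of triangulations of a 6-gon is the Catalan number C_4 (index = sides − 2). So B = C_4 = 14.
The number of triangulations of a 10-gon is the Catalan number C_8 (index = sides − 2). So D = C_8 = 1430.
A + B − D = 208012 + 14 − 1430 = 206596.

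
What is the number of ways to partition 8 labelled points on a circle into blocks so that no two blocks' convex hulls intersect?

1430

The non-crossing partitions of [8] form a lattice of size C_8.
C_8 = C(16,8)/9 = 12870/9 = 1430.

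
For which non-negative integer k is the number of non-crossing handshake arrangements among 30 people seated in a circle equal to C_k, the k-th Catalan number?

15

Non-crossing handshake pairings of 2n people are counted by C_n; 30 people gives n = 15.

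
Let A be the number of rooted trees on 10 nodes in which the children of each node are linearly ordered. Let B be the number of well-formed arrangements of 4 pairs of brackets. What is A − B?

4848

Rooted ordered (plane) trees on m nodes have m−1 edges and are counted by C_{m−1}; m = 10 gives C_9. So A = C_9 = 4862.
Balanced strings of n pairs of brackets are counted by C_n; here n = 4. So B = C_4 = 14.
A − B = 4862 − 14 = 4848.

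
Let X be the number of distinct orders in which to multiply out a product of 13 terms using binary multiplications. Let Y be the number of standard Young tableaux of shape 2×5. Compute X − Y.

Parenthesizations of m factors correspond to full binary trees with m leaves, counted by C_{m−1}; m = 13 gives C_12. So X = C_12 = 208012.
By the hook-length formula (or a Dyck-path bijection), SYT of shape 2×5 number C_5. So Y = C_5 = 42.
X − Y = 208012 − 42 = 207970.

207970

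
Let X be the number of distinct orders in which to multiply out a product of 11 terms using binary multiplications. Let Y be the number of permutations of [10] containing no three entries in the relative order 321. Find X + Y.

Parenthesizations of m factors correspond to full binary trees with m leaves, counted by C_{m−1}; m = 11 gives C_10. So X = C_10 = 16796.
Permutations of [n] avoiding any single length-3 pattern are counted by C_n; here n = 10. So Y = C_10 = 16796.
X + Y = 16796 + 16796 = 33592.

33592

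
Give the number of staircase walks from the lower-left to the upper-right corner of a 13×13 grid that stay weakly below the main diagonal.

Monotone paths in an n×n grid that stay weakly below the diagonal are counted by C_n; here n = 13.
C_13 = 742900.

742900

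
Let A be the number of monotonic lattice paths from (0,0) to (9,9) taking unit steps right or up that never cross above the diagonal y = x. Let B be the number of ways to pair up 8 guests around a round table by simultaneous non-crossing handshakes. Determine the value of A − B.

Sub-diagonal monotone paths from (0,0) to (9,9) biject with Dyck paths of semilength 9, giving C_9. So A = C_9 = 4862.
Non-crossing handshake pairings of 2n people are counted by C_n; 8 people gives n = 4. So B = C_4 = 14.
A − B = 4862 − 14 = 4848.

4848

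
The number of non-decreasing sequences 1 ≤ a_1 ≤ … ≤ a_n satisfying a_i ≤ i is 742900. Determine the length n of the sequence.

13

Such sub-staircase sequences of length n are counted by C_n. The Catalan number equal to 742900 is C_13.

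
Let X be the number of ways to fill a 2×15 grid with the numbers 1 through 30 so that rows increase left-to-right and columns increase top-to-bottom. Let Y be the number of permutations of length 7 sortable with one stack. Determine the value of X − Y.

9694416

Standard Young tableaux of shape 2×n are counted by C_n; here n = 15. So X = C_15 = 9694845.
Stack-sortable permutations are exactly the 231-avoiding ones, counted by C_n; here n = 7. So Y = C_7 = 429.
X − Y = 9694845 − 429 = 9694416.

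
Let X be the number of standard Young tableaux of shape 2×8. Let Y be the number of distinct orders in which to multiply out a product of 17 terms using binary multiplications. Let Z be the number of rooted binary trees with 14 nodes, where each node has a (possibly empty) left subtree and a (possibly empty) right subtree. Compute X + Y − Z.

Standard Young tableaux of shape 2×n are counted by C_n; here n = 8. So X = C_8 = 1430.
Parenthesizations of m factors correspond to full binary trees with m leaves, counted by C_{m−1}; m = 17 gives C_16. So Y = C_16 = 35357670.
Binary trees (left/right distinguished) on n nodes are counted by C_n; here n = 14. So Z = C_14 = 2674440.
X + Y − Z = 1430 + 35357670 − 2674440 = 32684660.

32684660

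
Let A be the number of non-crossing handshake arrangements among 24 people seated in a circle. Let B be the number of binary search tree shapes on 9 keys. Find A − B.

203150

Non-crossing handshake pairings of 2n people are counted by C_n; 24 people gives n = 12. So A = C_12 = 208012.
Binary trees (left/right distinguished) on n nodes are counted by C_n; here n = 9. So B = C_9 = 4862.
A − B = 208012 − 4862 = 203150.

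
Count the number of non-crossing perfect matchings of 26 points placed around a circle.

Pairing 26 circle points by 13 non-crossing chords gives C_13 matchings.
C_13 = C(26,13)/14 = 10400600/14 = 742900.

742900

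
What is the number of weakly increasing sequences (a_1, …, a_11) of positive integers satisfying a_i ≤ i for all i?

Such sub-staircase sequences of length n are counted by C_n; here n = 11.
C_11 = C_10 · 2(2·10+1)/(10+2) = 16796 · 42/12 = 58786.

58786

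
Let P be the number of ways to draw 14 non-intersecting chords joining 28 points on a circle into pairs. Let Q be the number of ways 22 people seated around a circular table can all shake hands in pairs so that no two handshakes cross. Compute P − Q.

Pairing 28 circle points by 14 non-crossing chords gives C_14 matchings. So P = C_14 = 2674440.
With 22 = 2·11 people, non-crossing handshake pairings are non-crossing perfect matchings on a circle, counted by C_11. So Q = C_11 = 58786.
P − Q = 2674440 − 58786 = 2615654.

2615654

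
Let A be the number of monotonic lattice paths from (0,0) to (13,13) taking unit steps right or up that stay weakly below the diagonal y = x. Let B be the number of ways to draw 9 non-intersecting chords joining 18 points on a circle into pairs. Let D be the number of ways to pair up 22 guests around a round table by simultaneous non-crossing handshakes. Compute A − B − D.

679252

Monotone paths in an n×n grid that stay weakly below the diagonal are counted by C_n; here n = 13. So A = C_13 = 742900.
Pairing 18 circle points by 9 non-crossing chords gives C_9 matchings. So B = C_9 = 4862.
Non-crossing handshake pairings of 2n people are counted by C_n; 22 people gives n = 11. So D = C_11 = 58786.
A − B − D = 742900 − 4862 − 58786 = 679252.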